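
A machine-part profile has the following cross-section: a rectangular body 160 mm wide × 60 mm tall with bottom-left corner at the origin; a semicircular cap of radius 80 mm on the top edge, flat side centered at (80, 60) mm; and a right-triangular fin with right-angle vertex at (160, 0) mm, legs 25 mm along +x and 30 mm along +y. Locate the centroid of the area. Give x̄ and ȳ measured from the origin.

Part | A | x̄ᵢ | ȳᵢ | A·x̄ᵢ | A·ȳᵢ
rectangular body | 9600.00 | 80.00 | 30.00 | 768000.00 | 288000.00
semicircular top | 10053.10 | 80.00 | 93.95 | 804247.72 | 944519.12
triangular fin | 375.00 | 168.33 | 10.00 | 63125.00 | 3750.00
Σ | 20028.10 |  |  | 1635372.72 | 1236269.12
x̄ = 1635372.72 / 20028.10 = 81.65 mm
ȳ = 1236269.12 / 20028.10 = 61.73 mm

x̄ = 81.65 mm, ȳ = 61.73 mm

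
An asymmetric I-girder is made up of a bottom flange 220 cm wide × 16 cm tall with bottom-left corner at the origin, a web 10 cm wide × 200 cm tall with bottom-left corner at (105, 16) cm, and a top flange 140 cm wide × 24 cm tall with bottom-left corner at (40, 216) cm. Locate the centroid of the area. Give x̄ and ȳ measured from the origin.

Part | A | x̄ᵢ | ȳᵢ | A·x̄ᵢ | A·ȳᵢ
bottom flange | 3520.00 | 110.00 | 8.00 | 387200.00 | 28160.00
web | 2000.00 | 110.00 | 116.00 | 220000.00 | 232000.00
top flange | 3360.00 | 110.00 | 228.00 | 369600.00 | 766080.00
Σ | 8880.00 |  |  | 976800.00 | 1026240.00
x̄ = 976800.00 / 8880.00 = 110.00 cm
ȳ = 1026240.00 / 8880.00 = 115.57 cm

x̄ = 110.00 cm, ȳ = 115.57 cm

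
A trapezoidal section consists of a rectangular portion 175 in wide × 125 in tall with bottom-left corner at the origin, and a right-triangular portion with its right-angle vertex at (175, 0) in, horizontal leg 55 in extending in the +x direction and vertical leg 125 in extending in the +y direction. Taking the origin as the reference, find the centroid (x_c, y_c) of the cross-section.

Part | A | x̄ᵢ | ȳᵢ | A·x̄ᵢ | A·ȳᵢ
rectangular portion | 21875.00 | 87.50 | 62.50 | 1914062.50 | 1367187.50
triangular portion | 3437.50 | 193.33 | 41.67 | 664583.33 | 143229.17
Σ | 25312.50 |  |  | 2578645.83 | 1510416.67
x_c = 2578645.83 / 25312.50 = 101.87 in
y_c = 1510416.67 / 25312.50 = 59.67 in

x_c = 101.87 in, y_c = 59.67 in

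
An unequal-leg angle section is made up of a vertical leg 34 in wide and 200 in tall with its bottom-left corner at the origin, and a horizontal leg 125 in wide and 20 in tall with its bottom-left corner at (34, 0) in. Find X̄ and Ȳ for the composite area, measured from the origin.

vertical leg: A = 34 × 200 = 6800.00, centroid at (17.00, 100.00).
horizontal leg: A = 125 × 20 = 2500.00, centroid at (96.50, 10.00).
ΣA = 9300.00 in²
ΣAX̄ = (6800.00)(17.00) + (2500.00)(96.50) = 356850.00 in³
ΣAȲ = (6800.00)(100.00) + (2500.00)(10.00) = 705000.00 in³
X̄ = 356850.00 / 9300.00 = 38.37 in
Ȳ = 705000.00 / 9300.00 = 75.81 in

X̄ = 38.37 in, Ȳ = 75.81 in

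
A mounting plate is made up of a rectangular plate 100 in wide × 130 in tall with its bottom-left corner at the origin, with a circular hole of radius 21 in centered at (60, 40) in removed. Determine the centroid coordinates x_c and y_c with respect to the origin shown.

plate: A = 100 × 130 = 13000.00, centroid at (50.00, 65.00).
hole: A = −π·21² = -1385.44, centroid at (60.00, 40.00).
ΣA = 11614.56 in², ΣAx_c = 566873.46 in³, ΣAy_c = 789582.31 in³.
x_c = 566873.46/11614.56 = 48.81 in; y_c = 789582.31/11614.56 = 67.98 in.

x_c = 48.81 in, y_c = 67.98 in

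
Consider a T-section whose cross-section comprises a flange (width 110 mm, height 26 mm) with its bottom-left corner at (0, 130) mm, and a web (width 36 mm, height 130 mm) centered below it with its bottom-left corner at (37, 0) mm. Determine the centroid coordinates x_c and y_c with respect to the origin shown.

x_c = 55.00 mm, y_c = 94.59 mm

web: A = 36 × 130 = 4680.00, centroid at (55.00, 65.00).
flange: A = 110 × 26 = 2860.00, centroid at (55.00, 143.00).
ΣA = 7540.00 mm², ΣAx_c = 414700.00 mm³, ΣAy_c = 713180.00 mm³.
x_c = 414700.00/7540.00 = 55.00 mm; y_c = 713180.00/7540.00 = 94.59 mm.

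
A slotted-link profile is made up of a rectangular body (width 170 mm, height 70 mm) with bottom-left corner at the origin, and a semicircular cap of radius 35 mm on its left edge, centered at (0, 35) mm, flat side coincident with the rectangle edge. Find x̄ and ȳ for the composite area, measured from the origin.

Part | A | x̄ᵢ | ȳᵢ | A·x̄ᵢ | A·ȳᵢ
rectangular body | 11900.00 | 85.00 | 35.00 | 1011500.00 | 416500.00
semicircular end | 1924.23 | -14.85 | 35.00 | -28583.33 | 67347.89
Σ | 13824.23 |  |  | 982916.67 | 483847.89
x̄ = 982916.67 / 13824.23 = 71.10 mm
ȳ = 483847.89 / 13824.23 = 35.00 mm

x̄ = 71.10 mm, ȳ = 35.00 mm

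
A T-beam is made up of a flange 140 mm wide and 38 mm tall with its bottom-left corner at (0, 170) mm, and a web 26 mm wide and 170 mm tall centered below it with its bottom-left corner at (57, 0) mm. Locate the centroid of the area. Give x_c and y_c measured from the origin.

x_c = 70.00 mm, y_c = 141.80 mm

web: A = 26 × 170 = 4420.00, centroid at (70.00, 85.00).
flange: A = 140 × 38 = 5320.00, centroid at (70.00, 189.00).
ΣA = 9740.00 mm², ΣAx_c = 681800.00 mm³, ΣAy_c = 1381180.00 mm³.
x_c = 681800.00/9740.00 = 70.00 mm; y_c = 1381180.00/9740.00 = 141.80 mm.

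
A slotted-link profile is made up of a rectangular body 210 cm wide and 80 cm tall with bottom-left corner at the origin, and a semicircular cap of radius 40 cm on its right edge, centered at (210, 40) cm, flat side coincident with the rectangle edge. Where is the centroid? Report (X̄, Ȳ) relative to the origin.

X̄ = 120.87 cm, Ȳ = 40.00 cm

Part | A | x̄ᵢ | ȳᵢ | A·x̄ᵢ | A·ȳᵢ
rectangular body | 16800.00 | 105.00 | 40.00 | 1764000.00 | 672000.00
semicircular end | 2513.27 | 226.98 | 40.00 | 570454.23 | 100530.96
Σ | 19313.27 |  |  | 2334454.23 | 772530.96
X̄ = 2334454.23 / 19313.27 = 120.87 cm
Ȳ = 772530.96 / 19313.27 = 40.00 cm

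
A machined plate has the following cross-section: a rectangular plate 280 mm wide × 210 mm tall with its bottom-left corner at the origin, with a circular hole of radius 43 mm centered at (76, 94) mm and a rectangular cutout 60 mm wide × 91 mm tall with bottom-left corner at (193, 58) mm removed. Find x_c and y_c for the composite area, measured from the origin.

x_c = 138.29 mm, y_c = 106.52 mm

Part | A | x̄ᵢ | ȳᵢ | A·x̄ᵢ | A·ȳᵢ
plate | 58800.00 | 140.00 | 105.00 | 8232000.00 | 6174000.00
hole 1 | -5808.80 | 76.00 | 94.00 | -441469.17 | -546027.65
hole 2 | -5460.00 | 223.00 | 103.50 | -1217580.00 | -565110.00
Σ | 47531.20 |  |  | 6572950.83 | 5062862.35
x_c = 6572950.83 / 47531.20 = 138.29 mm
y_c = 5062862.35 / 47531.20 = 106.52 mm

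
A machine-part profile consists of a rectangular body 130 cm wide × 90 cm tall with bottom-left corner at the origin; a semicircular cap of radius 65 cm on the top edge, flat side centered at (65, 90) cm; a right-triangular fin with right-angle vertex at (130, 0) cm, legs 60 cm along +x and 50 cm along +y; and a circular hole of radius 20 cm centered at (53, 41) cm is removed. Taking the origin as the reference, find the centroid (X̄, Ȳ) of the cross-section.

rectangular body: A = 130 × 90 = 11700.00, centroid at (65.00, 45.00).
semicircular top: A = ½π·65² = 6636.61, centroid at (65.00, 117.59).
triangular fin: A = ½·60·50 = 1500.00, centroid at (150.00, 16.67).
hole: A = −π·20² = -1256.64, centroid at (53.00, 41.00).
ΣA = 18579.98 cm², ΣAX̄ = 1350278.18 cm³, ΣAȲ = 1280356.52 cm³.
X̄ = 1350278.18/18579.98 = 72.67 cm; Ȳ = 1280356.52/18579.98 = 68.91 cm.

X̄ = 72.67 cm, Ȳ = 68.91 cm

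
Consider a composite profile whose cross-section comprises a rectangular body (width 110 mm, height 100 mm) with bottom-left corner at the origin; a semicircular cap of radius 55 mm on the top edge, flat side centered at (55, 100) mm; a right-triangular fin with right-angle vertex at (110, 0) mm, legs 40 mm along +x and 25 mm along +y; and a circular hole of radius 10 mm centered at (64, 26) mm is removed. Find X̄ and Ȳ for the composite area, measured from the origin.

rectangular body: A = 110 × 100 = 11000.00, centroid at (55.00, 50.00).
semicircular top: A = ½π·55² = 4751.66, centroid at (55.00, 123.34).
triangular fin: A = ½·40·25 = 500.00, centroid at (123.33, 8.33).
hole: A = −π·10² = -314.16, centroid at (64.00, 26.00).
ΣA = 15937.50 mm², ΣAX̄ = 907901.71 mm³, ΣAȲ = 1132081.08 mm³.
X̄ = 907901.71/15937.50 = 56.97 mm; Ȳ = 1132081.08/15937.50 = 71.03 mm.

X̄ = 56.97 mm, Ȳ = 71.03 mm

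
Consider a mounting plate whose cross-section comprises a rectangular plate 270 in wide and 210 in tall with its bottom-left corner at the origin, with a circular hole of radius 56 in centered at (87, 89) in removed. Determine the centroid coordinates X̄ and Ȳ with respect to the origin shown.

Part | A | x̄ᵢ | ȳᵢ | A·x̄ᵢ | A·ȳᵢ
plate | 56700.00 | 135.00 | 105.00 | 7654500.00 | 5953500.00
hole | -9852.03 | 87.00 | 89.00 | -857127.01 | -876831.08
Σ | 46847.97 |  |  | 6797372.99 | 5076668.92
X̄ = 6797372.99 / 46847.97 = 145.09 in
Ȳ = 5076668.92 / 46847.97 = 108.36 in

X̄ = 145.09 in, Ȳ = 108.36 in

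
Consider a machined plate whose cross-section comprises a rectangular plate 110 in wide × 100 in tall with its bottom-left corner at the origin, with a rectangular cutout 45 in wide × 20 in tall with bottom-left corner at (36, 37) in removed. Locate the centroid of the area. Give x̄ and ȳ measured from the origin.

plate: A = 110 × 100 = 11000.00, centroid at (55.00, 50.00).
hole: A = −(45 × 20) = -900.00, centroid at (58.50, 47.00).
ΣA = 10100.00 in², ΣAx̄ = 552350.00 in³, ΣAȳ = 507700.00 in³.
x̄ = 552350.00/10100.00 = 54.69 in; ȳ = 507700.00/10100.00 = 50.27 in.

x̄ = 54.69 in, ȳ = 50.27 in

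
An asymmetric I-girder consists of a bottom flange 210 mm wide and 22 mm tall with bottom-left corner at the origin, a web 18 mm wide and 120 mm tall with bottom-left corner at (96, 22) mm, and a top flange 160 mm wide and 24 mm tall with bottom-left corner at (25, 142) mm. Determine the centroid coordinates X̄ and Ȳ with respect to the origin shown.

bottom flange: A = 210 × 22 = 4620.00, centroid at (105.00, 11.00).
web: A = 18 × 120 = 2160.00, centroid at (105.00, 82.00).
top flange: A = 160 × 24 = 3840.00, centroid at (105.00, 154.00).
ΣA = 10620.00 mm², ΣAX̄ = 1115100.00 mm³, ΣAȲ = 819300.00 mm³.
X̄ = 1115100.00/10620.00 = 105.00 mm; Ȳ = 819300.00/10620.00 = 77.15 mm.

X̄ = 105.00 mm, Ȳ = 77.15 mm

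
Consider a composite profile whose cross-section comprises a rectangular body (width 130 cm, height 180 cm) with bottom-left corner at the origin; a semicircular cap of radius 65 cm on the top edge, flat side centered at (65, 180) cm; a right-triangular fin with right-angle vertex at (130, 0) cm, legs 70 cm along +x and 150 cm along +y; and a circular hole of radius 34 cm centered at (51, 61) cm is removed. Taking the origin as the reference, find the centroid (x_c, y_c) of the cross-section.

x_c = 81.26 cm, y_c = 111.35 cm

rectangular body: A = 130 × 180 = 23400.00, centroid at (65.00, 90.00).
semicircular top: A = ½π·65² = 6636.61, centroid at (65.00, 207.59).
triangular fin: A = ½·70·150 = 5250.00, centroid at (153.33, 50.00).
hole: A = −π·34² = -3631.68, centroid at (51.00, 61.00).
ΣA = 31654.93 cm², ΣAx_c = 2572164.20 cm³, ΣAy_c = 3524641.39 cm³.
x_c = 2572164.20/31654.93 = 81.26 cm; y_c = 3524641.39/31654.93 = 111.35 cm.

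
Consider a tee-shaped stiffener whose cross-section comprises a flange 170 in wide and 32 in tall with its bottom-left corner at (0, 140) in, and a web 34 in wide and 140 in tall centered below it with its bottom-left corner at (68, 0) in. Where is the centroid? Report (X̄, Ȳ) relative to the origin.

web: A = 34 × 140 = 4760.00, centroid at (85.00, 70.00).
flange: A = 170 × 32 = 5440.00, centroid at (85.00, 156.00).
ΣA = 10200.00 in²
ΣAX̄ = (4760.00)(85.00) + (5440.00)(85.00) = 867000.00 in³
ΣAȲ = (4760.00)(70.00) + (5440.00)(156.00) = 1181840.00 in³
X̄ = 867000.00 / 10200.00 = 85.00 in
Ȳ = 1181840.00 / 10200.00 = 115.87 in

X̄ = 85.00 in, Ȳ = 115.87 in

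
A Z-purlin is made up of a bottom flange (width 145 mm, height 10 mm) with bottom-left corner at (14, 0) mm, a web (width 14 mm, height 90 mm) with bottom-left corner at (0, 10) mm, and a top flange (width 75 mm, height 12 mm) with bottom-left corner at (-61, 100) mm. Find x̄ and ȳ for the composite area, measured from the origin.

x̄ = 31.33 mm, ȳ = 47.63 mm

Part | A | x̄ᵢ | ȳᵢ | A·x̄ᵢ | A·ȳᵢ
bottom flange | 1450.00 | 86.50 | 5.00 | 125425.00 | 7250.00
web | 1260.00 | 7.00 | 55.00 | 8820.00 | 69300.00
top flange | 900.00 | -23.50 | 106.00 | -21150.00 | 95400.00
Σ | 3610.00 |  |  | 113095.00 | 171950.00
x̄ = 113095.00 / 3610.00 = 31.33 mm
ȳ = 171950.00 / 3610.00 = 47.63 mm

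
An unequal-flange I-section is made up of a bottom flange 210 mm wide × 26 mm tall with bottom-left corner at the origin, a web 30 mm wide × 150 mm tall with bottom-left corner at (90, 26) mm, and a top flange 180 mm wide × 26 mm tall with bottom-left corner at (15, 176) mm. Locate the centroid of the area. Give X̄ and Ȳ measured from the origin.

bottom flange: A = 210 × 26 = 5460.00, centroid at (105.00, 13.00).
web: A = 30 × 150 = 4500.00, centroid at (105.00, 101.00).
top flange: A = 180 × 26 = 4680.00, centroid at (105.00, 189.00).
ΣA = 14640.00 mm², ΣAX̄ = 1537200.00 mm³, ΣAȲ = 1410000.00 mm³.
X̄ = 1537200.00/14640.00 = 105.00 mm; Ȳ = 1410000.00/14640.00 = 96.31 mm.

X̄ = 105.00 mm, Ȳ = 96.31 mm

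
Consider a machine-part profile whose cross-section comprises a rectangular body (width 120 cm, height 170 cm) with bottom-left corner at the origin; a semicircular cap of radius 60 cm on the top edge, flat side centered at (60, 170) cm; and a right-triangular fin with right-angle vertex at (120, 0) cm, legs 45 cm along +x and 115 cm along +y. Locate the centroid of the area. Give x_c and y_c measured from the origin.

Part | A | x̄ᵢ | ȳᵢ | A·x̄ᵢ | A·ȳᵢ
rectangular body | 20400.00 | 60.00 | 85.00 | 1224000.00 | 1734000.00
semicircular top | 5654.87 | 60.00 | 195.46 | 339292.01 | 1105327.35
triangular fin | 2587.50 | 135.00 | 38.33 | 349312.50 | 99187.50
Σ | 28642.37 |  |  | 1912604.51 | 2938514.85
x_c = 1912604.51 / 28642.37 = 66.78 cm
y_c = 2938514.85 / 28642.37 = 102.59 cm

x_c = 66.78 cm, y_c = 102.59 cm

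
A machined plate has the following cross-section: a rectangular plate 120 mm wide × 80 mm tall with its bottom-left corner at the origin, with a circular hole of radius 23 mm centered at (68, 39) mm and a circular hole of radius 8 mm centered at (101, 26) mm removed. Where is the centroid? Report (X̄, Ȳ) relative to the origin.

plate: A = 120 × 80 = 9600.00, centroid at (60.00, 40.00).
hole 1: A = −π·23² = -1661.90, centroid at (68.00, 39.00).
hole 2: A = −π·8² = -201.06, centroid at (101.00, 26.00).
ΣA = 7737.04 mm²
ΣAX̄ = (9600.00)(60.00) + (-1661.90)(68.00) + (-201.06)(101.00) = 442683.37 mm³
ΣAȲ = (9600.00)(40.00) + (-1661.90)(39.00) + (-201.06)(26.00) = 313958.19 mm³
X̄ = 442683.37 / 7737.04 = 57.22 mm
Ȳ = 313958.19 / 7737.04 = 40.58 mm

X̄ = 57.22 mm, Ȳ = 40.58 mm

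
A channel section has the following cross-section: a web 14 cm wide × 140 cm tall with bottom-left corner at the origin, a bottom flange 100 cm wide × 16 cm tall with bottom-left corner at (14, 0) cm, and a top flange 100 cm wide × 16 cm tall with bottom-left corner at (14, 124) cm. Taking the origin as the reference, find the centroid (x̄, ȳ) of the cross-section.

Part | A | x̄ᵢ | ȳᵢ | A·x̄ᵢ | A·ȳᵢ
web | 1960.00 | 7.00 | 70.00 | 13720.00 | 137200.00
bottom flange | 1600.00 | 64.00 | 8.00 | 102400.00 | 12800.00
top flange | 1600.00 | 64.00 | 132.00 | 102400.00 | 211200.00
Σ | 5160.00 |  |  | 218520.00 | 361200.00
x̄ = 218520.00 / 5160.00 = 42.35 cm
ȳ = 361200.00 / 5160.00 = 70.00 cm

x̄ = 42.35 cm, ȳ = 70.00 cm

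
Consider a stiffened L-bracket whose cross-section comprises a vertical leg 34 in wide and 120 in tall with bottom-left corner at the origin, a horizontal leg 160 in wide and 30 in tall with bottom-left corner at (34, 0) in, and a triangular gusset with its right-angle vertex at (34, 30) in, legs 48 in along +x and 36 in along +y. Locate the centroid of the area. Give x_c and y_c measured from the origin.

vertical leg: A = 34 × 120 = 4080.00, centroid at (17.00, 60.00).
horizontal leg: A = 160 × 30 = 4800.00, centroid at (114.00, 15.00).
gusset: A = ½·48·36 = 864.00, centroid at (50.00, 42.00).
ΣA = 9744.00 in², ΣAx_c = 659760.00 in³, ΣAy_c = 353088.00 in³.
x_c = 659760.00/9744.00 = 67.71 in; y_c = 353088.00/9744.00 = 36.24 in.

x_c = 67.71 in, y_c = 36.24 in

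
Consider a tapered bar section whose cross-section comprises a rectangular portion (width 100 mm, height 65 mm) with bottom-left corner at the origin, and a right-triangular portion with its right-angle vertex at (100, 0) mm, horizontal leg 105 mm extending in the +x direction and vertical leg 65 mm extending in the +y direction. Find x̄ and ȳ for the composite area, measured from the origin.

x̄ = 79.26 mm, ȳ = 28.77 mm

rectangular portion: A = 100 × 65 = 6500.00, centroid at (50.00, 32.50).
triangular portion: A = ½·105·65 = 3412.50, centroid at (135.00, 21.67).
ΣA = 9912.50 mm², ΣAx̄ = 785687.50 mm³, ΣAȳ = 285187.50 mm³.
x̄ = 785687.50/9912.50 = 79.26 mm; ȳ = 285187.50/9912.50 = 28.77 mm.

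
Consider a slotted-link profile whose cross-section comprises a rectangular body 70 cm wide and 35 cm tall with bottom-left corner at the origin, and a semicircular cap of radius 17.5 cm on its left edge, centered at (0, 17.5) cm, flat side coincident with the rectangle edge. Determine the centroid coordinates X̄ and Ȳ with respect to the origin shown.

rectangular body: A = 70 × 35 = 2450.00, centroid at (35.00, 17.50).
semicircular end: A = ½π·17.5² = 481.06, centroid at (-7.43, 17.50).
ΣA = 2931.06 cm², ΣAX̄ = 82177.08 cm³, ΣAȲ = 51293.49 cm³.
X̄ = 82177.08/2931.06 = 28.04 cm; Ȳ = 51293.49/2931.06 = 17.50 cm.

X̄ = 28.04 cm, Ȳ = 17.50 cm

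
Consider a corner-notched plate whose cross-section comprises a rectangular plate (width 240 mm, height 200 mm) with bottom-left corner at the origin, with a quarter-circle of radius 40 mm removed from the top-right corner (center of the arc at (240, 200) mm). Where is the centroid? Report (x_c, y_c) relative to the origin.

plate: A = 240 × 200 = 48000.00, centroid at (120.00, 100.00).
removed quarter-circle: A = −¼π·40² = -1256.64, centroid at (223.02, 183.02).
ΣA = 46743.36 mm², ΣAx_c = 5479740.44 mm³, ΣAy_c = 4570005.92 mm³.
x_c = 5479740.44/46743.36 = 117.23 mm; y_c = 4570005.92/46743.36 = 97.77 mm.

x_c = 117.23 mm, y_c = 97.77 mm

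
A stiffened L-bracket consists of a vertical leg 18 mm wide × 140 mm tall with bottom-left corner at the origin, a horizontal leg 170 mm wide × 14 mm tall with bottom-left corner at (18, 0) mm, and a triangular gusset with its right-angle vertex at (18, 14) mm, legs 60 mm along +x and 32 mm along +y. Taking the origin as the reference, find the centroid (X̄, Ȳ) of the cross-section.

X̄ = 51.93 mm, Ȳ = 36.99 mm

vertical leg: A = 18 × 140 = 2520.00, centroid at (9.00, 70.00).
horizontal leg: A = 170 × 14 = 2380.00, centroid at (103.00, 7.00).
gusset: A = ½·60·32 = 960.00, centroid at (38.00, 24.67).
ΣA = 5860.00 mm²
ΣAX̄ = (2520.00)(9.00) + (2380.00)(103.00) + (960.00)(38.00) = 304300.00 mm³
ΣAȲ = (2520.00)(70.00) + (2380.00)(7.00) + (960.00)(24.67) = 216740.00 mm³
X̄ = 304300.00 / 5860.00 = 51.93 mm
Ȳ = 216740.00 / 5860.00 = 36.99 mm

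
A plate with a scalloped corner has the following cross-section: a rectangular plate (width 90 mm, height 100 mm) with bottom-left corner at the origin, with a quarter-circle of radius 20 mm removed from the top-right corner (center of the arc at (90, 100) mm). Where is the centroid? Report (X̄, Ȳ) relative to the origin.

X̄ = 43.68 mm, Ȳ = 48.50 mm

plate: A = 90 × 100 = 9000.00, centroid at (45.00, 50.00).
removed quarter-circle: A = −¼π·20² = -314.16, centroid at (81.51, 91.51).
ΣA = 8685.84 mm², ΣAX̄ = 379392.33 mm³, ΣAȲ = 421250.74 mm³.
X̄ = 379392.33/8685.84 = 43.68 mm; Ȳ = 421250.74/8685.84 = 48.50 mm.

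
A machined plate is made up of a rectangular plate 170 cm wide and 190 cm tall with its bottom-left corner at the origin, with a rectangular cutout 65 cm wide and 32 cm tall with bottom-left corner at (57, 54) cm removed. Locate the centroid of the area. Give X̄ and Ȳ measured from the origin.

X̄ = 84.69 cm, Ȳ = 96.72 cm

plate: A = 170 × 190 = 32300.00, centroid at (85.00, 95.00).
hole: A = −(65 × 32) = -2080.00, centroid at (89.50, 70.00).
ΣA = 30220.00 cm², ΣAX̄ = 2559340.00 cm³, ΣAȲ = 2922900.00 cm³.
X̄ = 2559340.00/30220.00 = 84.69 cm; Ȳ = 2922900.00/30220.00 = 96.72 cm.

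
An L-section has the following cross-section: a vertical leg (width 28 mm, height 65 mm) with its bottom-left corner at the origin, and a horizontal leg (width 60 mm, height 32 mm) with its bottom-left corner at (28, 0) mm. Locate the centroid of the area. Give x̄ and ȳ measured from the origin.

vertical leg: A = 28 × 65 = 1820.00, centroid at (14.00, 32.50).
horizontal leg: A = 60 × 32 = 1920.00, centroid at (58.00, 16.00).
ΣA = 3740.00 mm², ΣAx̄ = 136840.00 mm³, ΣAȳ = 89870.00 mm³.
x̄ = 136840.00/3740.00 = 36.59 mm; ȳ = 89870.00/3740.00 = 24.03 mm.

x̄ = 36.59 mm, ȳ = 24.03 mm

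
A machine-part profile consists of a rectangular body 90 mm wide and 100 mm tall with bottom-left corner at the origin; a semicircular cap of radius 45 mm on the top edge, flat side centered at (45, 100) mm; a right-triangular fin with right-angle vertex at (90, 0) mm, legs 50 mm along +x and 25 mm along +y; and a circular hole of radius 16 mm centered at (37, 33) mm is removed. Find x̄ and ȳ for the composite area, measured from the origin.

x̄ = 48.75 mm, ȳ = 67.28 mm

rectangular body: A = 90 × 100 = 9000.00, centroid at (45.00, 50.00).
semicircular top: A = ½π·45² = 3180.86, centroid at (45.00, 119.10).
triangular fin: A = ½·50·25 = 625.00, centroid at (106.67, 8.33).
hole: A = −π·16² = -804.25, centroid at (37.00, 33.00).
ΣA = 12001.61 mm²
ΣAx̄ = (9000.00)(45.00) + (3180.86)(45.00) + (625.00)(106.67) + (-804.25)(37.00) = 585048.32 mm³
ΣAȳ = (9000.00)(50.00) + (3180.86)(119.10) + (625.00)(8.33) + (-804.25)(33.00) = 807504.41 mm³
x̄ = 585048.32 / 12001.61 = 48.75 mm
ȳ = 807504.41 / 12001.61 = 67.28 mm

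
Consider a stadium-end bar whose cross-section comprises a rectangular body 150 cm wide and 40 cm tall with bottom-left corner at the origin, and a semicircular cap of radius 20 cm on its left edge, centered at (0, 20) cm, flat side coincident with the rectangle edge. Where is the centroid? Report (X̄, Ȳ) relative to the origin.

rectangular body: A = 150 × 40 = 6000.00, centroid at (75.00, 20.00).
semicircular end: A = ½π·20² = 628.32, centroid at (-8.49, 20.00).
ΣA = 6628.32 cm², ΣAX̄ = 444666.67 cm³, ΣAȲ = 132566.37 cm³.
X̄ = 444666.67/6628.32 = 67.09 cm; Ȳ = 132566.37/6628.32 = 20.00 cm.

X̄ = 67.09 cm, Ȳ = 20.00 cm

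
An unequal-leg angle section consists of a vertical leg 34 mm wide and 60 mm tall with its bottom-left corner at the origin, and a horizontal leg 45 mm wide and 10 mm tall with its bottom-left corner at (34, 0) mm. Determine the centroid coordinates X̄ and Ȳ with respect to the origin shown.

Part | A | x̄ᵢ | ȳᵢ | A·x̄ᵢ | A·ȳᵢ
vertical leg | 2040.00 | 17.00 | 30.00 | 34680.00 | 61200.00
horizontal leg | 450.00 | 56.50 | 5.00 | 25425.00 | 2250.00
Σ | 2490.00 |  |  | 60105.00 | 63450.00
X̄ = 60105.00 / 2490.00 = 24.14 mm
Ȳ = 63450.00 / 2490.00 = 25.48 mm

X̄ = 24.14 mm, Ȳ = 25.48 mm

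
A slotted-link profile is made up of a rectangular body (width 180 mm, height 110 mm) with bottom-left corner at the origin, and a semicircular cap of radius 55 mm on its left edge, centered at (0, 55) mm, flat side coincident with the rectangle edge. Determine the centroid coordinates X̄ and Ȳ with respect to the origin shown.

Part | A | x̄ᵢ | ȳᵢ | A·x̄ᵢ | A·ȳᵢ
rectangular body | 19800.00 | 90.00 | 55.00 | 1782000.00 | 1089000.00
semicircular end | 4751.66 | -23.34 | 55.00 | -110916.67 | 261341.24
Σ | 24551.66 |  |  | 1671083.33 | 1350341.24
X̄ = 1671083.33 / 24551.66 = 68.06 mm
Ȳ = 1350341.24 / 24551.66 = 55.00 mm

X̄ = 68.06 mm, Ȳ = 55.00 mm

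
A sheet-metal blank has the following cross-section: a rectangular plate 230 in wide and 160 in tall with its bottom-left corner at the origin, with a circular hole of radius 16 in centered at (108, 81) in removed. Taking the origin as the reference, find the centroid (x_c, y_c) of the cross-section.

plate: A = 230 × 160 = 36800.00, centroid at (115.00, 80.00).
hole: A = −π·16² = -804.25, centroid at (108.00, 81.00).
ΣA = 35995.75 in², ΣAx_c = 4145141.25 in³, ΣAy_c = 2878855.93 in³.
x_c = 4145141.25/35995.75 = 115.16 in; y_c = 2878855.93/35995.75 = 79.98 in.

x_c = 115.16 in, y_c = 79.98 in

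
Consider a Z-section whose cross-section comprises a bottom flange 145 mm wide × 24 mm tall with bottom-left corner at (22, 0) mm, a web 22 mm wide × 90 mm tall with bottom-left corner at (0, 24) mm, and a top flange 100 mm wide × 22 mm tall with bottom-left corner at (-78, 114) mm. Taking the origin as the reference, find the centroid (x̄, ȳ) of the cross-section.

bottom flange: A = 145 × 24 = 3480.00, centroid at (94.50, 12.00).
web: A = 22 × 90 = 1980.00, centroid at (11.00, 69.00).
top flange: A = 100 × 22 = 2200.00, centroid at (-28.00, 125.00).
ΣA = 7660.00 mm², ΣAx̄ = 289040.00 mm³, ΣAȳ = 453380.00 mm³.
x̄ = 289040.00/7660.00 = 37.73 mm; ȳ = 453380.00/7660.00 = 59.19 mm.

x̄ = 37.73 mm, ȳ = 59.19 mm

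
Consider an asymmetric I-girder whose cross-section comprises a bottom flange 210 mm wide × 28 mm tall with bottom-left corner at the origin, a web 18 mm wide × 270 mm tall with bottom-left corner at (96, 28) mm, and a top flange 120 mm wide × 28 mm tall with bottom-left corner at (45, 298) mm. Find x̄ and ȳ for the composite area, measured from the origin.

bottom flange: A = 210 × 28 = 5880.00, centroid at (105.00, 14.00).
web: A = 18 × 270 = 4860.00, centroid at (105.00, 163.00).
top flange: A = 120 × 28 = 3360.00, centroid at (105.00, 312.00).
ΣA = 14100.00 mm²
ΣAx̄ = (5880.00)(105.00) + (4860.00)(105.00) + (3360.00)(105.00) = 1480500.00 mm³
ΣAȳ = (5880.00)(14.00) + (4860.00)(163.00) + (3360.00)(312.00) = 1922820.00 mm³
x̄ = 1480500.00 / 14100.00 = 105.00 mm
ȳ = 1922820.00 / 14100.00 = 136.37 mm

x̄ = 105.00 mm, ȳ = 136.37 mm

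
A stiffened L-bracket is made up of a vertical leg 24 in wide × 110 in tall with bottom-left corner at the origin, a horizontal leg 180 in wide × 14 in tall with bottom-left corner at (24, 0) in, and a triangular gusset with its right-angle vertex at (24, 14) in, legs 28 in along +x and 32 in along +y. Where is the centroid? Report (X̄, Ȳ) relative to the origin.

vertical leg: A = 24 × 110 = 2640.00, centroid at (12.00, 55.00).
horizontal leg: A = 180 × 14 = 2520.00, centroid at (114.00, 7.00).
gusset: A = ½·28·32 = 448.00, centroid at (33.33, 24.67).
ΣA = 5608.00 in²
ΣAX̄ = (2640.00)(12.00) + (2520.00)(114.00) + (448.00)(33.33) = 333893.33 in³
ΣAȲ = (2640.00)(55.00) + (2520.00)(7.00) + (448.00)(24.67) = 173890.67 in³
X̄ = 333893.33 / 5608.00 = 59.54 in
Ȳ = 173890.67 / 5608.00 = 31.01 in

X̄ = 59.54 in, Ȳ = 31.01 in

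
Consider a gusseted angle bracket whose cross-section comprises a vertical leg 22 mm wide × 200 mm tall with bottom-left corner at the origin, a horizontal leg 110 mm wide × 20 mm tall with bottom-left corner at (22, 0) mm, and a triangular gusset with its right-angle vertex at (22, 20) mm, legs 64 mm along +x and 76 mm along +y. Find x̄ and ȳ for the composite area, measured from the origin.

x̄ = 35.78 mm, ȳ = 63.36 mm

vertical leg: A = 22 × 200 = 4400.00, centroid at (11.00, 100.00).
horizontal leg: A = 110 × 20 = 2200.00, centroid at (77.00, 10.00).
gusset: A = ½·64·76 = 2432.00, centroid at (43.33, 45.33).
ΣA = 9032.00 mm²
ΣAx̄ = (4400.00)(11.00) + (2200.00)(77.00) + (2432.00)(43.33) = 323186.67 mm³
ΣAȳ = (4400.00)(100.00) + (2200.00)(10.00) + (2432.00)(45.33) = 572250.67 mm³
x̄ = 323186.67 / 9032.00 = 35.78 mm
ȳ = 572250.67 / 9032.00 = 63.36 mm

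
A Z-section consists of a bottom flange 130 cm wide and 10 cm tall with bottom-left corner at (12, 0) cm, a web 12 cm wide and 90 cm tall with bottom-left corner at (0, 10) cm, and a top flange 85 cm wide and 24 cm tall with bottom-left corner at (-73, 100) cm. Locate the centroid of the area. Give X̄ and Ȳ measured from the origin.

X̄ = 10.04 cm, Ȳ = 66.60 cm

Part | A | x̄ᵢ | ȳᵢ | A·x̄ᵢ | A·ȳᵢ
bottom flange | 1300.00 | 77.00 | 5.00 | 100100.00 | 6500.00
web | 1080.00 | 6.00 | 55.00 | 6480.00 | 59400.00
top flange | 2040.00 | -30.50 | 112.00 | -62220.00 | 228480.00
Σ | 4420.00 |  |  | 44360.00 | 294380.00
X̄ = 44360.00 / 4420.00 = 10.04 cm
Ȳ = 294380.00 / 4420.00 = 66.60 cm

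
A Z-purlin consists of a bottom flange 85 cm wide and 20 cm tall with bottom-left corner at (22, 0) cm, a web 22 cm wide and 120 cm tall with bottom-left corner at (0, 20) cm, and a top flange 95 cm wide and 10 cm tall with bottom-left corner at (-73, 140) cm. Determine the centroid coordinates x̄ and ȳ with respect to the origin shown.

x̄ = 21.64 cm, ȳ = 69.18 cm

bottom flange: A = 85 × 20 = 1700.00, centroid at (64.50, 10.00).
web: A = 22 × 120 = 2640.00, centroid at (11.00, 80.00).
top flange: A = 95 × 10 = 950.00, centroid at (-25.50, 145.00).
ΣA = 5290.00 cm²
ΣAx̄ = (1700.00)(64.50) + (2640.00)(11.00) + (950.00)(-25.50) = 114465.00 cm³
ΣAȳ = (1700.00)(10.00) + (2640.00)(80.00) + (950.00)(145.00) = 365950.00 cm³
x̄ = 114465.00 / 5290.00 = 21.64 cm
ȳ = 365950.00 / 5290.00 = 69.18 cm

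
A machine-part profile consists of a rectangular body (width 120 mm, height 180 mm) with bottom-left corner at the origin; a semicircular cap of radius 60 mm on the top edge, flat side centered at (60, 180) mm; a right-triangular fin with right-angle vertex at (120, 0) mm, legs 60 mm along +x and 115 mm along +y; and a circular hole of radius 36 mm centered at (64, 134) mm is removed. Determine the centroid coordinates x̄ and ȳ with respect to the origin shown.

Part | A | x̄ᵢ | ȳᵢ | A·x̄ᵢ | A·ȳᵢ
rectangular body | 21600.00 | 60.00 | 90.00 | 1296000.00 | 1944000.00
semicircular top | 5654.87 | 60.00 | 205.46 | 339292.01 | 1161876.02
triangular fin | 3450.00 | 140.00 | 38.33 | 483000.00 | 132250.00
hole | -4071.50 | 64.00 | 134.00 | -260576.26 | -545581.55
Σ | 26633.36 |  |  | 1857715.75 | 2692544.47
x̄ = 1857715.75 / 26633.36 = 69.75 mm
ȳ = 2692544.47 / 26633.36 = 101.10 mm

x̄ = 69.75 mm, ȳ = 101.10 mm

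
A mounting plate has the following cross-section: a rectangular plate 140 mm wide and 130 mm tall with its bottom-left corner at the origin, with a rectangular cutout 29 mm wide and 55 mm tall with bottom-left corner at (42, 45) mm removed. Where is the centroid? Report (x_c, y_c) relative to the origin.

x_c = 71.30 mm, y_c = 64.28 mm

Part | A | x̄ᵢ | ȳᵢ | A·x̄ᵢ | A·ȳᵢ
plate | 18200.00 | 70.00 | 65.00 | 1274000.00 | 1183000.00
hole | -1595.00 | 56.50 | 72.50 | -90117.50 | -115637.50
Σ | 16605.00 |  |  | 1183882.50 | 1067362.50
x_c = 1183882.50 / 16605.00 = 71.30 mm
y_c = 1067362.50 / 16605.00 = 64.28 mm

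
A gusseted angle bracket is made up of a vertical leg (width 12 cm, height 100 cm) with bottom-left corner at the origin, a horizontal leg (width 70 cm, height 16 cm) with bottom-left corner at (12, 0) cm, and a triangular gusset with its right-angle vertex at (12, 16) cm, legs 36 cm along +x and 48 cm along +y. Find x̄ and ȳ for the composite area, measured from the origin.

vertical leg: A = 12 × 100 = 1200.00, centroid at (6.00, 50.00).
horizontal leg: A = 70 × 16 = 1120.00, centroid at (47.00, 8.00).
gusset: A = ½·36·48 = 864.00, centroid at (24.00, 32.00).
ΣA = 3184.00 cm², ΣAx̄ = 80576.00 cm³, ΣAȳ = 96608.00 cm³.
x̄ = 80576.00/3184.00 = 25.31 cm; ȳ = 96608.00/3184.00 = 30.34 cm.

x̄ = 25.31 cm, ȳ = 30.34 cm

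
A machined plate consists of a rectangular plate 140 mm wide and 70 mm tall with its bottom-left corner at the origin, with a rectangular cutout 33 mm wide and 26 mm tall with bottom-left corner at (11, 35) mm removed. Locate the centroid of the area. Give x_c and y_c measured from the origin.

x_c = 74.08 mm, y_c = 33.75 mm

plate: A = 140 × 70 = 9800.00, centroid at (70.00, 35.00).
hole: A = −(33 × 26) = -858.00, centroid at (27.50, 48.00).
ΣA = 8942.00 mm², ΣAx_c = 662405.00 mm³, ΣAy_c = 301816.00 mm³.
x_c = 662405.00/8942.00 = 74.08 mm; y_c = 301816.00/8942.00 = 33.75 mm.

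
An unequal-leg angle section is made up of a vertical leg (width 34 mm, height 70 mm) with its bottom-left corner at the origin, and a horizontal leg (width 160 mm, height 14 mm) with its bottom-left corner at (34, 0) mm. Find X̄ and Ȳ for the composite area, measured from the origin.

vertical leg: A = 34 × 70 = 2380.00, centroid at (17.00, 35.00).
horizontal leg: A = 160 × 14 = 2240.00, centroid at (114.00, 7.00).
ΣA = 4620.00 mm²
ΣAX̄ = (2380.00)(17.00) + (2240.00)(114.00) = 295820.00 mm³
ΣAȲ = (2380.00)(35.00) + (2240.00)(7.00) = 98980.00 mm³
X̄ = 295820.00 / 4620.00 = 64.03 mm
Ȳ = 98980.00 / 4620.00 = 21.42 mm

X̄ = 64.03 mm, Ȳ = 21.42 mm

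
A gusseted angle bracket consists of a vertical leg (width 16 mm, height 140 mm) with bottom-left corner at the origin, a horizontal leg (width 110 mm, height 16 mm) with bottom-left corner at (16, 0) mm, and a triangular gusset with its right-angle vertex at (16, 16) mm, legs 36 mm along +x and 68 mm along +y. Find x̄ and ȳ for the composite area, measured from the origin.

Part | A | x̄ᵢ | ȳᵢ | A·x̄ᵢ | A·ȳᵢ
vertical leg | 2240.00 | 8.00 | 70.00 | 17920.00 | 156800.00
horizontal leg | 1760.00 | 71.00 | 8.00 | 124960.00 | 14080.00
gusset | 1224.00 | 28.00 | 38.67 | 34272.00 | 47328.00
Σ | 5224.00 |  |  | 177152.00 | 218208.00
x̄ = 177152.00 / 5224.00 = 33.91 mm
ȳ = 218208.00 / 5224.00 = 41.77 mm

x̄ = 33.91 mm, ȳ = 41.77 mm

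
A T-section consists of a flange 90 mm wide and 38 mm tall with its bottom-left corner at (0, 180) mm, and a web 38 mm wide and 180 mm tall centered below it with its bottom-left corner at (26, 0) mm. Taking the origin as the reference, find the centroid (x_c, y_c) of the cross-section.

x_c = 45.00 mm, y_c = 126.33 mm

Part | A | x̄ᵢ | ȳᵢ | A·x̄ᵢ | A·ȳᵢ
web | 6840.00 | 45.00 | 90.00 | 307800.00 | 615600.00
flange | 3420.00 | 45.00 | 199.00 | 153900.00 | 680580.00
Σ | 10260.00 |  |  | 461700.00 | 1296180.00
x_c = 461700.00 / 10260.00 = 45.00 mm
y_c = 1296180.00 / 10260.00 = 126.33 mm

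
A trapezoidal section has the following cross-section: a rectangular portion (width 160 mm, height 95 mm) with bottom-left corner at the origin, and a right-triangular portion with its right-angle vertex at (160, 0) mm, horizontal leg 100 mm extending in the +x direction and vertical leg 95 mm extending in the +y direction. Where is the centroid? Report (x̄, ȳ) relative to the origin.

x̄ = 106.98 mm, ȳ = 43.73 mm

Part | A | x̄ᵢ | ȳᵢ | A·x̄ᵢ | A·ȳᵢ
rectangular portion | 15200.00 | 80.00 | 47.50 | 1216000.00 | 722000.00
triangular portion | 4750.00 | 193.33 | 31.67 | 918333.33 | 150416.67
Σ | 19950.00 |  |  | 2134333.33 | 872416.67
x̄ = 2134333.33 / 19950.00 = 106.98 mm
ȳ = 872416.67 / 19950.00 = 43.73 mm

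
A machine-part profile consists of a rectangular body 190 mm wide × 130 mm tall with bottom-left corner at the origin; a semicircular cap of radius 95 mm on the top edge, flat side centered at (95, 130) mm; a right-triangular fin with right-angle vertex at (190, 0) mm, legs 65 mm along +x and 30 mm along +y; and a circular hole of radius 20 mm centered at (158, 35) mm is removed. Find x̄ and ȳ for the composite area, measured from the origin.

rectangular body: A = 190 × 130 = 24700.00, centroid at (95.00, 65.00).
semicircular top: A = ½π·95² = 14176.44, centroid at (95.00, 170.32).
triangular fin: A = ½·65·30 = 975.00, centroid at (211.67, 10.00).
hole: A = −π·20² = -1256.64, centroid at (158.00, 35.00).
ΣA = 38594.80 mm²
ΣAx̄ = (24700.00)(95.00) + (14176.44)(95.00) + (975.00)(211.67) + (-1256.64)(158.00) = 3701087.84 mm³
ΣAȳ = (24700.00)(65.00) + (14176.44)(170.32) + (975.00)(10.00) + (-1256.64)(35.00) = 3985787.83 mm³
x̄ = 3701087.84 / 38594.80 = 95.90 mm
ȳ = 3985787.83 / 38594.80 = 103.27 mm

x̄ = 95.90 mm, ȳ = 103.27 mm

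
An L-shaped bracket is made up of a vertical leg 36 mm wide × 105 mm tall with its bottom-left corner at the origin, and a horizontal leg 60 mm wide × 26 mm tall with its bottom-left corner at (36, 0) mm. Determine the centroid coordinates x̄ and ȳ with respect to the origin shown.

x̄ = 32.02 mm, ȳ = 40.96 mm

Part | A | x̄ᵢ | ȳᵢ | A·x̄ᵢ | A·ȳᵢ
vertical leg | 3780.00 | 18.00 | 52.50 | 68040.00 | 198450.00
horizontal leg | 1560.00 | 66.00 | 13.00 | 102960.00 | 20280.00
Σ | 5340.00 |  |  | 171000.00 | 218730.00
x̄ = 171000.00 / 5340.00 = 32.02 mm
ȳ = 218730.00 / 5340.00 = 40.96 mm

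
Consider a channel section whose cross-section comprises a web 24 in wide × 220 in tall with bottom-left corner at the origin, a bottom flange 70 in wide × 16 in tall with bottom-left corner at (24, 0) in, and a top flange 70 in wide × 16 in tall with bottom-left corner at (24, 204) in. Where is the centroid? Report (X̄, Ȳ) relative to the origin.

web: A = 24 × 220 = 5280.00, centroid at (12.00, 110.00).
bottom flange: A = 70 × 16 = 1120.00, centroid at (59.00, 8.00).
top flange: A = 70 × 16 = 1120.00, centroid at (59.00, 212.00).
ΣA = 7520.00 in²
ΣAX̄ = (5280.00)(12.00) + (1120.00)(59.00) + (1120.00)(59.00) = 195520.00 in³
ΣAȲ = (5280.00)(110.00) + (1120.00)(8.00) + (1120.00)(212.00) = 827200.00 in³
X̄ = 195520.00 / 7520.00 = 26.00 in
Ȳ = 827200.00 / 7520.00 = 110.00 in

X̄ = 26.00 in, Ȳ = 110.00 in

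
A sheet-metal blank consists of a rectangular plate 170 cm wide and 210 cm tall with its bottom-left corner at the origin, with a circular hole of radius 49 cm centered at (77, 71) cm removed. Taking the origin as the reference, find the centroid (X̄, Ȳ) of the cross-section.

Part | A | x̄ᵢ | ȳᵢ | A·x̄ᵢ | A·ȳᵢ
plate | 35700.00 | 85.00 | 105.00 | 3034500.00 | 3748500.00
hole | -7542.96 | 77.00 | 71.00 | -580808.23 | -535550.44
Σ | 28157.04 |  |  | 2453691.77 | 3212949.56
X̄ = 2453691.77 / 28157.04 = 87.14 cm
Ȳ = 3212949.56 / 28157.04 = 114.11 cm

X̄ = 87.14 cm, Ȳ = 114.11 cm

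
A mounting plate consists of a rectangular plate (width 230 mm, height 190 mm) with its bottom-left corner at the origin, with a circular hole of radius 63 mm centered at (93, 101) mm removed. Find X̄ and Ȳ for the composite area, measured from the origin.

plate: A = 230 × 190 = 43700.00, centroid at (115.00, 95.00).
hole: A = −π·63² = -12468.98, centroid at (93.00, 101.00).
ΣA = 31231.02 mm²
ΣAX̄ = (43700.00)(115.00) + (-12468.98)(93.00) = 3865884.74 mm³
ΣAȲ = (43700.00)(95.00) + (-12468.98)(101.00) = 2892132.89 mm³
X̄ = 3865884.74 / 31231.02 = 123.78 mm
Ȳ = 2892132.89 / 31231.02 = 92.60 mm

X̄ = 123.78 mm, Ȳ = 92.60 mm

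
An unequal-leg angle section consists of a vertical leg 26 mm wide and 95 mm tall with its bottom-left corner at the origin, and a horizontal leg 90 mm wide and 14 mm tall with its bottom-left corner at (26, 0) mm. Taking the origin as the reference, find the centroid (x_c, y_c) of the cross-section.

vertical leg: A = 26 × 95 = 2470.00, centroid at (13.00, 47.50).
horizontal leg: A = 90 × 14 = 1260.00, centroid at (71.00, 7.00).
ΣA = 3730.00 mm²
ΣAx_c = (2470.00)(13.00) + (1260.00)(71.00) = 121570.00 mm³
ΣAy_c = (2470.00)(47.50) + (1260.00)(7.00) = 126145.00 mm³
x_c = 121570.00 / 3730.00 = 32.59 mm
y_c = 126145.00 / 3730.00 = 33.82 mm

x_c = 32.59 mm, y_c = 33.82 mm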